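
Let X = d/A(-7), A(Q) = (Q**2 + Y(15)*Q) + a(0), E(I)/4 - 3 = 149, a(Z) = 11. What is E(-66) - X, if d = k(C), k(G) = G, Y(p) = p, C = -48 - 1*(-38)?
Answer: 5470/9 ≈ 607.78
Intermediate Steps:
C = -10 (C = -48 + 38 = -10)
E(I) = 608 (E(I) = 12 + 4*149 = 12 + 596 = 608)
d = -10
A(Q) = 11 + Q**2 + 15*Q (A(Q) = (Q**2 + 15*Q) + 11 = 11 + Q**2 + 15*Q)
X = 2/9 (X = -10/(11 + (-7)**2 + 15*(-7)) = -10/(11 + 49 - 105) = -10/(-45) = -10*(-1/45) = 2/9 ≈ 0.22222)
E(-66) - X = 608 - 1*2/9 = 608 - 2/9 = 5470/9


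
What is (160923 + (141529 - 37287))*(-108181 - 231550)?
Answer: -90084770615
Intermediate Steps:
(160923 + (141529 - 37287))*(-108181 - 231550) = (160923 + 104242)*(-339731) = 265165*(-339731) = -90084770615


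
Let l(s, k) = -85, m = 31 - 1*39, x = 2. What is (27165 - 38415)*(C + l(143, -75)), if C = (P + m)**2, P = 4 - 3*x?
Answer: -168750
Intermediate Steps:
m = -8 (m = 31 - 39 = -8)
P = -2 (P = 4 - 3*2 = 4 - 6 = -2)
C = 100 (C = (-2 - 8)**2 = (-10)**2 = 100)
(27165 - 38415)*(C + l(143, -75)) = (27165 - 38415)*(100 - 85) = -11250*15 = -168750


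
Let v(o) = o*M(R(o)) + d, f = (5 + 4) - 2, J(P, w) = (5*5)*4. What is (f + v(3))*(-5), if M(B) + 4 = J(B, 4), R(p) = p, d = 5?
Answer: -1500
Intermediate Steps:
J(P, w) = 100 (J(P, w) = 25*4 = 100)
M(B) = 96 (M(B) = -4 + 100 = 96)
f = 7 (f = 9 - 2 = 7)
v(o) = 5 + 96*o (v(o) = o*96 + 5 = 96*o + 5 = 5 + 96*o)
(f + v(3))*(-5) = (7 + (5 + 96*3))*(-5) = (7 + (5 + 288))*(-5) = (7 + 293)*(-5) = 300*(-5) = -1500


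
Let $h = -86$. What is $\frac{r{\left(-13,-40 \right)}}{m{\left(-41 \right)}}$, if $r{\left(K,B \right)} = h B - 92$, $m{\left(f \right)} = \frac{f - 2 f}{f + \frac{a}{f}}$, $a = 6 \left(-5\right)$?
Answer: $- \frac{5527548}{1681} \approx -3288.3$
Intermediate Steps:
$a = -30$
$m{\left(f \right)} = - \frac{f}{f - \frac{30}{f}}$ ($m{\left(f \right)} = \frac{f - 2 f}{f - \frac{30}{f}} = \frac{\left(-1\right) f}{f - \frac{30}{f}} = - \frac{f}{f - \frac{30}{f}}$)
$r{\left(K,B \right)} = -92 - 86 B$ ($r{\left(K,B \right)} = - 86 B - 92 = -92 - 86 B$)
$\frac{r{\left(-13,-40 \right)}}{m{\left(-41 \right)}} = \frac{-92 - -3440}{\left(-1\right) \left(-41\right)^{2} \frac{1}{-30 + \left(-41\right)^{2}}} = \frac{-92 + 3440}{\left(-1\right) 1681 \frac{1}{-30 + 1681}} = \frac{3348}{\left(-1\right) 1681 \cdot \frac{1}{1651}} = \frac{3348}{- \frac{1681}{1651}} = 3348 \left(- \frac{1651}{1681}\right) = - \frac{5527548}{1681}$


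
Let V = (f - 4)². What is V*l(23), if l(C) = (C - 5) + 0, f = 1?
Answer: 162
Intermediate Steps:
l(C) = -5 + C (l(C) = (-5 + C) + 0 = -5 + C)
V = 9 (V = (1 - 4)² = (-3)² = 9)
V*l(23) = 9*(-5 + 23) = 9*18 = 162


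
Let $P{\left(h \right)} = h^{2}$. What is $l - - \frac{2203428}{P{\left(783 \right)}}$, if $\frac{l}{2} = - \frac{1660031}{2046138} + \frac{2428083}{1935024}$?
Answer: $\frac{32478322822577}{7248018268296} \approx 4.481$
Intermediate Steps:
$l = \frac{94377785}{106399176}$ ($l = 2 \left(- \frac{1660031}{2046138} + \frac{2428083}{1935024}\right) = 2 \left(\left(-1660031\right) \frac{1}{2046138} + 2428083 \cdot \frac{1}{1935024}\right) = 2 \left(- \frac{1660031}{2046138} + \frac{261}{208}\right) = 2 \cdot \frac{94377785}{212798352} = \frac{94377785}{106399176} \approx 0.88702$)
$l - - \frac{2203428}{P{\left(783 \right)}} = \frac{94377785}{106399176} - - \frac{2203428}{783^{2}} = \frac{94377785}{106399176} - - \frac{2203428}{613089} = \frac{94377785}{106399176} - \left(-2203428\right) \frac{1}{613089} = \frac{94377785}{106399176} - - \frac{734476}{204363} = \frac{94377785}{106399176} + \frac{734476}{204363} = \frac{32478322822577}{7248018268296}$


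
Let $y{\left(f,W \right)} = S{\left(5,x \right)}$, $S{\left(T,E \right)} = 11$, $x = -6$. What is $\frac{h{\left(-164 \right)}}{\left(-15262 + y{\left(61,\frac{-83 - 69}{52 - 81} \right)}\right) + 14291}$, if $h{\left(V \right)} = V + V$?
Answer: $\frac{41}{120} \approx 0.34167$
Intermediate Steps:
$y{\left(f,W \right)} = 11$
$h{\left(V \right)} = 2 V$
$\frac{h{\left(-164 \right)}}{\left(-15262 + y{\left(61,\frac{-83 - 69}{52 - 81} \right)}\right) + 14291} = \frac{2 \left(-164\right)}{\left(-15262 + 11\right) + 14291} = - \frac{328}{-15251 + 14291} = - \frac{328}{-960} = \left(-328\right) \left(- \frac{1}{960}\right) = \frac{41}{120}$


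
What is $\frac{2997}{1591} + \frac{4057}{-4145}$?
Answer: $\frac{161294}{178235} \approx 0.90495$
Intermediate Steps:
$\frac{2997}{1591} + \frac{4057}{-4145} = 2997 \cdot \frac{1}{1591} + 4057 \left(- \frac{1}{4145}\right) = \frac{81}{43} - \frac{4057}{4145} = \frac{161294}{178235}$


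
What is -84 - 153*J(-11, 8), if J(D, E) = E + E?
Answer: -2532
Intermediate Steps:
J(D, E) = 2*E
-84 - 153*J(-11, 8) = -84 - 306*8 = -84 - 153*16 = -84 - 2448 = -2532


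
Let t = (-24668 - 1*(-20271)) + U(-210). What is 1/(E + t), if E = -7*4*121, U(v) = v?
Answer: -1/7995 ≈ -0.00012508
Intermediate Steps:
t = -4607 (t = (-24668 - 1*(-20271)) - 210 = (-24668 + 20271) - 210 = -4397 - 210 = -4607)
E = -3388 (E = -28*121 = -3388)
1/(E + t) = 1/(-3388 - 4607) = 1/(-7995) = -1/7995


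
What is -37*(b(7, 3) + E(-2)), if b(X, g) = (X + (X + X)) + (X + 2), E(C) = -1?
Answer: -1073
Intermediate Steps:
b(X, g) = 2 + 4*X (b(X, g) = (X + 2*X) + (2 + X) = 3*X + (2 + X) = 2 + 4*X)
-37*(b(7, 3) + E(-2)) = -37*((2 + 4*7) - 1) = -37*((2 + 28) - 1) = -37*(30 - 1) = -37*29 = -1073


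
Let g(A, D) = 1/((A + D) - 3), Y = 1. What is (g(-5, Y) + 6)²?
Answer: 1681/49 ≈ 34.306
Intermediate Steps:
g(A, D) = 1/(-3 + A + D)
(g(-5, Y) + 6)² = (1/(-3 - 5 + 1) + 6)² = (1/(-7) + 6)² = (-⅐ + 6)² = (41/7)² = 1681/49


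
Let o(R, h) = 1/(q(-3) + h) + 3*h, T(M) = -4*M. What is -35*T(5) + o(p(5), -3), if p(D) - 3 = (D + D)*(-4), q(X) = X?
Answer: 4145/6 ≈ 690.83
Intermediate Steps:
p(D) = 3 - 8*D (p(D) = 3 + (D + D)*(-4) = 3 + (2*D)*(-4) = 3 - 8*D)
o(R, h) = 1/(-3 + h) + 3*h
-35*T(5) + o(p(5), -3) = -(-140)*5 + (1 - 9*(-3) + 3*(-3)²)/(-3 - 3) = -35*(-20) + (1 + 27 + 3*9)/(-6) = 700 - (1 + 27 + 27)/6 = 700 - ⅙*55 = 700 - 55/6 = 4145/6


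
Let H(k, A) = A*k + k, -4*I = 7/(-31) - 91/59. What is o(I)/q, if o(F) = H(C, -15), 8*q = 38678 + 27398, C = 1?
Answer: -28/16519 ≈ -0.0016950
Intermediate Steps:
I = 1617/3658 (I = -(7/(-31) - 91/59)/4 = -(7*(-1/31) - 91*1/59)/4 = -(-7/31 - 91/59)/4 = -1/4*(-3234/1829) = 1617/3658 ≈ 0.44204)
q = 16519/2 (q = (38678 + 27398)/8 = (1/8)*66076 = 16519/2 ≈ 8259.5)
H(k, A) = k + A*k
o(F) = -14 (o(F) = 1*(1 - 15) = 1*(-14) = -14)
o(I)/q = -14/16519/2 = -14*2/16519 = -28/16519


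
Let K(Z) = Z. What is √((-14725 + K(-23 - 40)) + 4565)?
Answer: I*√10223 ≈ 101.11*I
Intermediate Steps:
√((-14725 + K(-23 - 40)) + 4565) = √((-14725 + (-23 - 40)) + 4565) = √((-14725 - 63) + 4565) = √(-14788 + 4565) = √(-10223) = I*√10223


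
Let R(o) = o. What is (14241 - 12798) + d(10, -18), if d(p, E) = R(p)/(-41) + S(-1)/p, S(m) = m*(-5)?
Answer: 118347/82 ≈ 1443.3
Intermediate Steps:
S(m) = -5*m
d(p, E) = 5/p - p/41 (d(p, E) = p/(-41) + (-5*(-1))/p = p*(-1/41) + 5/p = -p/41 + 5/p = 5/p - p/41)
(14241 - 12798) + d(10, -18) = (14241 - 12798) + (5/10 - 1/41*10) = 1443 + (5*(1/10) - 10/41) = 1443 + (1/2 - 10/41) = 1443 + 21/82 = 118347/82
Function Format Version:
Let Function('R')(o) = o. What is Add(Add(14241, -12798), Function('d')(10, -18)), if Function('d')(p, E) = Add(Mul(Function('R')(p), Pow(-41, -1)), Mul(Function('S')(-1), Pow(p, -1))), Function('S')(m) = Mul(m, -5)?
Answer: Rational(118347, 82) ≈ 1443.3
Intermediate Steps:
Function('S')(m) = Mul(-5, m)
Function('d')(p, E) = Add(Mul(5, Pow(p, -1)), Mul(Rational(-1, 41), p)) (Function('d')(p, E) = Add(Mul(p, Pow(-41, -1)), Mul(Mul(-5, -1), Pow(p, -1))) = Add(Mul(p, Rational(-1, 41)), Mul(5, Pow(p, -1))) = Add(Mul(Rational(-1, 41), p), Mul(5, Pow(p, -1))) = Add(Mul(5, Pow(p, -1)), Mul(Rational(-1, 41), p)))
Add(Add(14241, -12798), Function('d')(10, -18)) = Add(Add(14241, -12798), Add(Mul(5, Pow(10, -1)), Mul(Rational(-1, 41), 10))) = Add(1443, Add(Mul(5, Rational(1, 10)), Rational(-10, 41))) = Add(1443, Add(Rational(1, 2), Rational(-10, 41))) = Add(1443, Rational(21, 82)) = Rational(118347, 82)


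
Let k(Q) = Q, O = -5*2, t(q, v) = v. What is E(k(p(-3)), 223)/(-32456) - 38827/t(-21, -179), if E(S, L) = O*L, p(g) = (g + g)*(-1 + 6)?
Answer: 630284141/2904812 ≈ 216.98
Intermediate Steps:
O = -10
p(g) = 10*g (p(g) = (2*g)*5 = 10*g)
E(S, L) = -10*L
E(k(p(-3)), 223)/(-32456) - 38827/t(-21, -179) = -10*223/(-32456) - 38827/(-179) = -2230*(-1/32456) - 38827*(-1/179) = 1115/16228 + 38827/179 = 630284141/2904812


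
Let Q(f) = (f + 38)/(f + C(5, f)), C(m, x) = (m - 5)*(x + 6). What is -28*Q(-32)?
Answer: 21/4 ≈ 5.2500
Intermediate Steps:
C(m, x) = (-5 + m)*(6 + x)
Q(f) = (38 + f)/f (Q(f) = (f + 38)/(f + (-30 - 5*f + 6*5 + 5*f)) = (38 + f)/(f + (-30 - 5*f + 30 + 5*f)) = (38 + f)/(f + 0) = (38 + f)/f)
-28*Q(-32) = -28*(38 - 32)/(-32) = -(-7)*6/8 = -28*(-3/16) = 21/4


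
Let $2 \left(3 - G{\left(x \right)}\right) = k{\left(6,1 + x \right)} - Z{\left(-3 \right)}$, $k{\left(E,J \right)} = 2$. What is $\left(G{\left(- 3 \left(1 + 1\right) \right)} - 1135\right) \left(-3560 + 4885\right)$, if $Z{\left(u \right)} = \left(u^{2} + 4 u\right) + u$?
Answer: $-1505200$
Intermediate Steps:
$Z{\left(u \right)} = u^{2} + 5 u$
$G{\left(x \right)} = -1$ ($G{\left(x \right)} = 3 - \frac{2 - - 3 \left(5 - 3\right)}{2} = 3 - \frac{2 - \left(-3\right) 2}{2} = 3 - \frac{2 - -6}{2} = 3 - \frac{2 + 6}{2} = 3 - 4 = -1$)
$\left(G{\left(- 3 \left(1 + 1\right) \right)} - 1135\right) \left(-3560 + 4885\right) = \left(-1 - 1135\right) \left(-3560 + 4885\right) = \left(-1136\right) 1325 = -1505200$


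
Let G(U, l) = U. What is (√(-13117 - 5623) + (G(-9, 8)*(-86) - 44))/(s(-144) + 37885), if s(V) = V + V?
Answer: 730/37597 + 2*I*√4685/37597 ≈ 0.019416 + 0.0036411*I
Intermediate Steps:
s(V) = 2*V
(√(-13117 - 5623) + (G(-9, 8)*(-86) - 44))/(s(-144) + 37885) = (√(-13117 - 5623) + (-9*(-86) - 44))/(2*(-144) + 37885) = (√(-18740) + (774 - 44))/(-288 + 37885) = (2*I*√4685 + 730)/37597 = (730 + 2*I*√4685)*(1/37597) = 730/37597 + 2*I*√4685/37597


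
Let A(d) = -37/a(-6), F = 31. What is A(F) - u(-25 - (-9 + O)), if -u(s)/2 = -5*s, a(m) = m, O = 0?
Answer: 997/6 ≈ 166.17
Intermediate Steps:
u(s) = 10*s (u(s) = -(-10)*s = 10*s)
A(d) = 37/6 (A(d) = -37/(-6) = -37*(-⅙) = 37/6)
A(F) - u(-25 - (-9 + O)) = 37/6 - 10*(-25 - (-9 + 0)) = 37/6 - 10*(-25 - 1*(-9)) = 37/6 - 10*(-25 + 9) = 37/6 - 10*(-16) = 37/6 - 1*(-160) = 37/6 + 160 = 997/6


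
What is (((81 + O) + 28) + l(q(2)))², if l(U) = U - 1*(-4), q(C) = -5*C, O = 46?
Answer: 22201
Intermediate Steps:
l(U) = 4 + U (l(U) = U + 4 = 4 + U)
(((81 + O) + 28) + l(q(2)))² = (((81 + 46) + 28) + (4 - 5*2))² = ((127 + 28) + (4 - 10))² = (155 - 6)² = 149² = 22201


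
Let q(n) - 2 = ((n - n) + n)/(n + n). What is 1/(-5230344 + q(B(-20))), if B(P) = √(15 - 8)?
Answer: -2/10460683 ≈ -1.9119e-7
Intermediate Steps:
B(P) = √7
q(n) = 5/2 (q(n) = 2 + ((n - n) + n)/(n + n) = 2 + (0 + n)/((2*n)) = 2 + n*(1/(2*n)) = 2 + ½ = 5/2)
1/(-5230344 + q(B(-20))) = 1/(-5230344 + 5/2) = 1/(-10460683/2) = -2/10460683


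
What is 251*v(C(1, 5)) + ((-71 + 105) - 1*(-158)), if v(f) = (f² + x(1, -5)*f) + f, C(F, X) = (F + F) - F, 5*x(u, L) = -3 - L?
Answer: 3972/5 ≈ 794.40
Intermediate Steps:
x(u, L) = -⅗ - L/5 (x(u, L) = (-3 - L)/5 = -⅗ - L/5)
C(F, X) = F (C(F, X) = 2*F - F = F)
v(f) = f² + 7*f/5 (v(f) = (f² + (-⅗ - ⅕*(-5))*f) + f = (f² + (-⅗ + 1)*f) + f = (f² + 2*f/5) + f = f² + 7*f/5)
251*v(C(1, 5)) + ((-71 + 105) - 1*(-158)) = 251*((⅕)*1*(7 + 5*1)) + ((-71 + 105) - 1*(-158)) = 251*((⅕)*1*(7 + 5)) + (34 + 158) = 251*((⅕)*1*12) + 192 = 251*(12/5) + 192 = 3012/5 + 192 = 3972/5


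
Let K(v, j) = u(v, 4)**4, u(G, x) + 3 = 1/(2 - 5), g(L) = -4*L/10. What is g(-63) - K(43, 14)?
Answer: -39794/405 ≈ -98.257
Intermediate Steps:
g(L) = -2*L/5 (g(L) = -4*L/10 = -2*L/5)
u(G, x) = -10/3 (u(G, x) = -3 + 1/(2 - 5) = -3 + 1/(-3) = -3 - 1/3 = -10/3)
K(v, j) = 10000/81 (K(v, j) = (-10/3)**4 = 10000/81)
g(-63) - K(43, 14) = -2/5*(-63) - 1*10000/81 = 126/5 - 10000/81 = -39794/405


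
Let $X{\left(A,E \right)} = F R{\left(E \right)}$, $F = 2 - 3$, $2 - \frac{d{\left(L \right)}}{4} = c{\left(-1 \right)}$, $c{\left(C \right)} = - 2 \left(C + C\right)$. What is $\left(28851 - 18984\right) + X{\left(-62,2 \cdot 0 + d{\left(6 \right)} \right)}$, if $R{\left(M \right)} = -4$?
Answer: $9871$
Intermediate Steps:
$c{\left(C \right)} = - 4 C$ ($c{\left(C \right)} = - 2 \cdot 2 C = - 4 C$)
$d{\left(L \right)} = -8$ ($d{\left(L \right)} = 8 - 4 \left(\left(-4\right) \left(-1\right)\right) = 8 - 16 = -8$)
$F = -1$
$X{\left(A,E \right)} = 4$ ($X{\left(A,E \right)} = \left(-1\right) \left(-4\right) = 4$)
$\left(28851 - 18984\right) + X{\left(-62,2 \cdot 0 + d{\left(6 \right)} \right)} = \left(28851 - 18984\right) + 4 = 9867 + 4 = 9871$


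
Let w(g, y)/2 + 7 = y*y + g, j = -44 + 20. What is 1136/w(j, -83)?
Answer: 284/3429 ≈ 0.082823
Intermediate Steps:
j = -24
w(g, y) = -14 + 2*g + 2*y**2 (w(g, y) = -14 + 2*(y*y + g) = -14 + 2*(y**2 + g) = -14 + 2*(g + y**2) = -14 + (2*g + 2*y**2) = -14 + 2*g + 2*y**2)
1136/w(j, -83) = 1136/(-14 + 2*(-24) + 2*(-83)**2) = 1136/(-14 - 48 + 2*6889) = 1136/(-14 - 48 + 13778) = 1136/13716 = 1136*(1/13716) = 284/3429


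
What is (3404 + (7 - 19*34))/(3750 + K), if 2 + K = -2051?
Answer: 2765/1697 ≈ 1.6293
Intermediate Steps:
K = -2053 (K = -2 - 2051 = -2053)
(3404 + (7 - 19*34))/(3750 + K) = (3404 + (7 - 19*34))/(3750 - 2053) = (3404 + (7 - 646))/1697 = (3404 - 639)*(1/1697) = 2765*(1/1697) = 2765/1697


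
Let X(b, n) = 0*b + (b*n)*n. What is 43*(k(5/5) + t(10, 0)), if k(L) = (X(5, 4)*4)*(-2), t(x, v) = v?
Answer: -27520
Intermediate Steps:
X(b, n) = b*n**2 (X(b, n) = 0 + b*n**2 = b*n**2)
k(L) = -640 (k(L) = ((5*4**2)*4)*(-2) = ((5*16)*4)*(-2) = (80*4)*(-2) = 320*(-2) = -640)
43*(k(5/5) + t(10, 0)) = 43*(-640 + 0) = 43*(-640) = -27520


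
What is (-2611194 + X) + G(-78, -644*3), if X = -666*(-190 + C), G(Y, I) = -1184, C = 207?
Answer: -2623700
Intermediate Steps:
X = -11322 (X = -666*(-190 + 207) = -666*17 = -11322)
(-2611194 + X) + G(-78, -644*3) = (-2611194 - 11322) - 1184 = -2622516 - 1184 = -2623700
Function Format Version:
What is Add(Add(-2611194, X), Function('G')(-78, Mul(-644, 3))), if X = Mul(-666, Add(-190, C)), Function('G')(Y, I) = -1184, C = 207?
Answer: -2623700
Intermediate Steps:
X = -11322 (X = Mul(-666, Add(-190, 207)) = Mul(-666, 17) = -11322)
Add(Add(-2611194, X), Function('G')(-78, Mul(-644, 3))) = Add(Add(-2611194, -11322), -1184) = Add(-2622516, -1184) = -2623700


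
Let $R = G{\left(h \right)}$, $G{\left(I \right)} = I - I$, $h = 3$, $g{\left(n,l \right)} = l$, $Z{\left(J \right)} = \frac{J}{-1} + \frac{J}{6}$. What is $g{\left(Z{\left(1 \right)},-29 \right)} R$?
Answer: $0$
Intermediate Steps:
$Z{\left(J \right)} = - \frac{5 J}{6}$ ($Z{\left(J \right)} = J \left(-1\right) + J \frac{1}{6} = - J + \frac{J}{6} = - \frac{5 J}{6}$)
$G{\left(I \right)} = 0$
$R = 0$
$g{\left(Z{\left(1 \right)},-29 \right)} R = \left(-29\right) 0 = 0$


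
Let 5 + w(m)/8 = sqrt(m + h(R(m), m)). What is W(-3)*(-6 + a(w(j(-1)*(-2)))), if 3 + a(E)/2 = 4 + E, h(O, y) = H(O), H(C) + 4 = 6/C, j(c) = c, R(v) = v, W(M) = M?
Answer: 204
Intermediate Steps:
H(C) = -4 + 6/C
h(O, y) = -4 + 6/O
w(m) = -40 + 8*sqrt(-4 + m + 6/m) (w(m) = -40 + 8*sqrt(m + (-4 + 6/m)) = -40 + 8*sqrt(-4 + m + 6/m))
a(E) = 2 + 2*E (a(E) = -6 + 2*(4 + E) = -6 + (8 + 2*E) = 2 + 2*E)
W(-3)*(-6 + a(w(j(-1)*(-2)))) = -3*(-6 + (2 + 2*(-40 + 8*sqrt(-4 - 1*(-2) + 6/((-1*(-2))))))) = -3*(-6 + (2 + 2*(-40 + 8*sqrt(-4 + 2 + 6/2)))) = -3*(-6 + (2 + 2*(-40 + 8*sqrt(-4 + 2 + 6*(1/2))))) = -3*(-6 + (2 + 2*(-40 + 8*sqrt(-4 + 2 + 3)))) = -3*(-6 + (2 + 2*(-40 + 8*sqrt(1)))) = -3*(-6 + (2 + 2*(-40 + 8*1))) = -3*(-6 + (2 + 2*(-40 + 8))) = -3*(-6 + (2 + 2*(-32))) = -3*(-6 + (2 - 64)) = -3*(-6 - 62) = -3*(-68) = 204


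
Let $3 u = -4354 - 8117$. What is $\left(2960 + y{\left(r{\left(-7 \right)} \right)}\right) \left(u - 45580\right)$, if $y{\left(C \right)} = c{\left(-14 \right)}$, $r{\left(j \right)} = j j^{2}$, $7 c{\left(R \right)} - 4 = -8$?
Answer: $- \frac{1030351692}{7} \approx -1.4719 \cdot 10^{8}$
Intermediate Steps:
$c{\left(R \right)} = - \frac{4}{7}$ ($c{\left(R \right)} = \frac{4}{7} + \frac{1}{7} \left(-8\right) = \frac{4}{7} - \frac{8}{7} = - \frac{4}{7}$)
$r{\left(j \right)} = j^{3}$
$y{\left(C \right)} = - \frac{4}{7}$
$u = -4157$ ($u = \frac{-4354 - 8117}{3} = \frac{1}{3} \left(-12471\right) = -4157$)
$\left(2960 + y{\left(r{\left(-7 \right)} \right)}\right) \left(u - 45580\right) = \left(2960 - \frac{4}{7}\right) \left(-4157 - 45580\right) = \frac{20716}{7} \left(-49737\right) = - \frac{1030351692}{7}$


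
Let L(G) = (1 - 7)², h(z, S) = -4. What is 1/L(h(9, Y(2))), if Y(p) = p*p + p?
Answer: 1/36 ≈ 0.027778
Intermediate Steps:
Y(p) = p + p² (Y(p) = p² + p = p + p²)
L(G) = 36 (L(G) = (-6)² = 36)
1/L(h(9, Y(2))) = 1/36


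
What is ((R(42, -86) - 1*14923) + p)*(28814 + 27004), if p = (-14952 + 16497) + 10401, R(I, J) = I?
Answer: -163825830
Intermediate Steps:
p = 11946 (p = 1545 + 10401 = 11946)
((R(42, -86) - 1*14923) + p)*(28814 + 27004) = ((42 - 1*14923) + 11946)*(28814 + 27004) = ((42 - 14923) + 11946)*55818 = (-14881 + 11946)*55818 = -2935*55818 = -163825830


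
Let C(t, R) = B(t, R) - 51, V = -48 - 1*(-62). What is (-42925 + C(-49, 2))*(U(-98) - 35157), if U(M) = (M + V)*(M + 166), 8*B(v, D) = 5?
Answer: 14050884807/8 ≈ 1.7564e+9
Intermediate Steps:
V = 14 (V = -48 + 62 = 14)
B(v, D) = 5/8 (B(v, D) = (1/8)*5 = 5/8)
U(M) = (14 + M)*(166 + M) (U(M) = (M + 14)*(M + 166) = (14 + M)*(166 + M))
C(t, R) = -403/8 (C(t, R) = 5/8 - 51 = -403/8)
(-42925 + C(-49, 2))*(U(-98) - 35157) = (-42925 - 403/8)*((2324 + (-98)**2 + 180*(-98)) - 35157) = -343803*((2324 + 9604 - 17640) - 35157)/8 = -343803*(-5712 - 35157)/8 = -343803/8*(-40869) = 14050884807/8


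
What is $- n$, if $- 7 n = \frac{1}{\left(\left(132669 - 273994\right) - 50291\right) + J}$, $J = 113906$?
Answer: $- \frac{1}{543970} \approx -1.8383 \cdot 10^{-6}$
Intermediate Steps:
$n = \frac{1}{543970}$ ($n = - \frac{1}{7 \left(\left(\left(132669 - 273994\right) - 50291\right) + 113906\right)} = - \frac{1}{7 \left(\left(-141325 - 50291\right) + 113906\right)} = - \frac{1}{7 \left(-191616 + 113906\right)} = - \frac{1}{7 \left(-77710\right)} = \left(- \frac{1}{7}\right) \left(- \frac{1}{77710}\right) = \frac{1}{543970} \approx 1.8383 \cdot 10^{-6}$)
$- n = \left(-1\right) \frac{1}{543970} = - \frac{1}{543970}$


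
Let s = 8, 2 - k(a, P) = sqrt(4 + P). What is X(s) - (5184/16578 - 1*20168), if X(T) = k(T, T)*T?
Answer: 6196392/307 - 16*sqrt(3) ≈ 20156.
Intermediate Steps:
k(a, P) = 2 - sqrt(4 + P)
X(T) = T*(2 - sqrt(4 + T)) (X(T) = (2 - sqrt(4 + T))*T = T*(2 - sqrt(4 + T)))
X(s) - (5184/16578 - 1*20168) = 8*(2 - sqrt(4 + 8)) - (5184/16578 - 1*20168) = 8*(2 - sqrt(12)) - (5184*(1/16578) - 20168) = 8*(2 - 2*sqrt(3)) - (96/307 - 20168) = 8*(2 - 2*sqrt(3)) - 1*(-6191480/307) = (16 - 16*sqrt(3)) + 6191480/307 = 6196392/307 - 16*sqrt(3)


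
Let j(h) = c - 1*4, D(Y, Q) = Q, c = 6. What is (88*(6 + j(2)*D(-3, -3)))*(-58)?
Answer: 0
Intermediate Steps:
j(h) = 2 (j(h) = 6 - 1*4 = 6 - 4 = 2)
(88*(6 + j(2)*D(-3, -3)))*(-58) = (88*(6 + 2*(-3)))*(-58) = (88*(6 - 6))*(-58) = (88*0)*(-58) = 0*(-58) = 0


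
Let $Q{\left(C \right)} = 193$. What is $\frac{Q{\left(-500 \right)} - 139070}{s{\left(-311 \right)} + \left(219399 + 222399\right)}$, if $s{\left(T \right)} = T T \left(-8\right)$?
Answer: $\frac{138877}{331970} \approx 0.41834$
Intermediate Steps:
$s{\left(T \right)} = - 8 T^{2}$ ($s{\left(T \right)} = T^{2} \left(-8\right) = - 8 T^{2}$)
$\frac{Q{\left(-500 \right)} - 139070}{s{\left(-311 \right)} + \left(219399 + 222399\right)} = \frac{193 - 139070}{- 8 \left(-311\right)^{2} + \left(219399 + 222399\right)} = - \frac{138877}{\left(-8\right) 96721 + 441798} = - \frac{138877}{-773768 + 441798} = - \frac{138877}{-331970} = \left(-138877\right) \left(- \frac{1}{331970}\right) = \frac{138877}{331970}$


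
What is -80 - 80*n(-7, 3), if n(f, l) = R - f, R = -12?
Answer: 320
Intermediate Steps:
n(f, l) = -12 - f
-80 - 80*n(-7, 3) = -80 - 80*(-12 - 1*(-7)) = -80 - 80*(-12 + 7) = -80 - 80*(-5) = -80 + 400 = 320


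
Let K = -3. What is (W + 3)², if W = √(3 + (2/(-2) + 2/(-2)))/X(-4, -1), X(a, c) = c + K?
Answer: 121/16 ≈ 7.5625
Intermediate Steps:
X(a, c) = -3 + c (X(a, c) = c - 3 = -3 + c)
W = -¼ (W = √(3 + (2/(-2) + 2/(-2)))/(-3 - 1) = √(3 + (2*(-½) + 2*(-½)))/(-4) = √(3 + (-1 - 1))*(-¼) = √(3 - 2)*(-¼) = √1*(-¼) = 1*(-¼) = -¼ ≈ -0.25000)
(W + 3)² = (-¼ + 3)² = (11/4)² = 121/16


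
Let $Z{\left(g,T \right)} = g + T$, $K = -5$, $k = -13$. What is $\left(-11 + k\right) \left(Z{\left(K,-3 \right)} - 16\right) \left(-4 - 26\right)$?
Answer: $-17280$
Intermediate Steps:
$Z{\left(g,T \right)} = T + g$
$\left(-11 + k\right) \left(Z{\left(K,-3 \right)} - 16\right) \left(-4 - 26\right) = \left(-11 - 13\right) \left(\left(-3 - 5\right) - 16\right) \left(-4 - 26\right) = - 24 \left(-8 - 16\right) \left(-30\right) = \left(-24\right) \left(-24\right) \left(-30\right) = 576 \left(-30\right) = -17280$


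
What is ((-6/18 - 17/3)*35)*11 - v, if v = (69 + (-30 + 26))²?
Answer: -6535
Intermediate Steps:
v = 4225 (v = (69 - 4)² = 65² = 4225)
((-6/18 - 17/3)*35)*11 - v = ((-6/18 - 17/3)*35)*11 - 1*4225 = ((-6*1/18 - 17*⅓)*35)*11 - 4225 = ((-⅓ - 17/3)*35)*11 - 4225 = -6*35*11 - 4225 = -210*11 - 4225 = -2310 - 4225 = -6535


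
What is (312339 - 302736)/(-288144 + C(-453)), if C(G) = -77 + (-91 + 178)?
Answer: -873/26194 ≈ -0.033328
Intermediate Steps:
C(G) = 10 (C(G) = -77 + 87 = 10)
(312339 - 302736)/(-288144 + C(-453)) = (312339 - 302736)/(-288144 + 10) = 9603/(-288134) = 9603*(-1/288134) = -873/26194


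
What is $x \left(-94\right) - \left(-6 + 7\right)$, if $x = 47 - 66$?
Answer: $1785$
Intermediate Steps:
$x = -19$
$x \left(-94\right) - \left(-6 + 7\right) = \left(-19\right) \left(-94\right) - \left(-6 + 7\right) = 1786 - 1 = 1785$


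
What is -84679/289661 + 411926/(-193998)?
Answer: -67873226864/28096827339 ≈ -2.4157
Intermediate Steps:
-84679/289661 + 411926/(-193998) = -84679*1/289661 + 411926*(-1/193998) = -84679/289661 - 205963/96999 = -67873226864/28096827339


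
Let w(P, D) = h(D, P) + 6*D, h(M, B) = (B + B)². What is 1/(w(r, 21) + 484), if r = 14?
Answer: 1/1394 ≈ 0.00071736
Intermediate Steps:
h(M, B) = 4*B² (h(M, B) = (2*B)² = 4*B²)
w(P, D) = 4*P² + 6*D
1/(w(r, 21) + 484) = 1/((4*14² + 6*21) + 484) = 1/((4*196 + 126) + 484) = 1/((784 + 126) + 484) = 1/(910 + 484) = 1/1394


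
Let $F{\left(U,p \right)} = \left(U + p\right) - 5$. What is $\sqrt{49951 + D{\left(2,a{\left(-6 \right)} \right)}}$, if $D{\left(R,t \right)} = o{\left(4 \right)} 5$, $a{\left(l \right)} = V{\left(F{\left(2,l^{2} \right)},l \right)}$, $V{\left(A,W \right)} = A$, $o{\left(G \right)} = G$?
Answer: $\sqrt{49971} \approx 223.54$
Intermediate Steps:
$F{\left(U,p \right)} = -5 + U + p$
$a{\left(l \right)} = -3 + l^{2}$ ($a{\left(l \right)} = -5 + 2 + l^{2} = -3 + l^{2}$)
$D{\left(R,t \right)} = 20$ ($D{\left(R,t \right)} = 4 \cdot 5 = 20$)
$\sqrt{49951 + D{\left(2,a{\left(-6 \right)} \right)}} = \sqrt{49951 + 20} = \sqrt{49971}$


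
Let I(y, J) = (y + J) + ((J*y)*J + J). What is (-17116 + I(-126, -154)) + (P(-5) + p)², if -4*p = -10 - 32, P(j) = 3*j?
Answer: -12022983/4 ≈ -3.0057e+6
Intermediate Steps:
I(y, J) = y + 2*J + y*J² (I(y, J) = (J + y) + (y*J² + J) = (J + y) + (J + y*J²) = y + 2*J + y*J²)
p = 21/2 (p = -(-10 - 32)/4 = -¼*(-42) = 21/2 ≈ 10.500)
(-17116 + I(-126, -154)) + (P(-5) + p)² = (-17116 + (-126 + 2*(-154) - 126*(-154)²)) + (3*(-5) + 21/2)² = (-17116 + (-126 - 308 - 126*23716)) + (-15 + 21/2)² = (-17116 + (-126 - 308 - 2988216)) + (-9/2)² = (-17116 - 2988650) + 81/4 = -3005766 + 81/4 = -12022983/4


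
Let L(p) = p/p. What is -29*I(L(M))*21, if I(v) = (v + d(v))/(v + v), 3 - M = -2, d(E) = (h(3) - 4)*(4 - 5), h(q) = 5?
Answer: 0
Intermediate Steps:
d(E) = -1 (d(E) = (5 - 4)*(4 - 5) = 1*(-1) = -1)
M = 5 (M = 3 - 1*(-2) = 3 + 2 = 5)
L(p) = 1
I(v) = (-1 + v)/(2*v) (I(v) = (v - 1)/(v + v) = (-1 + v)/((2*v)) = (-1 + v)*(1/(2*v)) = (-1 + v)/(2*v))
-29*I(L(M))*21 = -29*(-1 + 1)/(2*1)*21 = -29*0/2*21 = -29*0*21 = 0*21 = 0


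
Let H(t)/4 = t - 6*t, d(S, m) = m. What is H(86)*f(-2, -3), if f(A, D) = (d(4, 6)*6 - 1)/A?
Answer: 30100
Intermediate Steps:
H(t) = -20*t (H(t) = 4*(t - 6*t) = 4*(-5*t) = -20*t)
f(A, D) = 35/A (f(A, D) = (6*6 - 1)/A = (36 - 1)/A = 35/A)
H(86)*f(-2, -3) = (-20*86)*(35/(-2)) = -60200*(-1)/2 = -1720*(-35/2) = 30100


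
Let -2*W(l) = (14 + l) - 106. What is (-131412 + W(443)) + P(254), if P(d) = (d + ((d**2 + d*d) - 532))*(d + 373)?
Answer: 161194341/2 ≈ 8.0597e+7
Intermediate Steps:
P(d) = (373 + d)*(-532 + d + 2*d**2) (P(d) = (d + ((d**2 + d**2) - 532))*(373 + d) = (d + (2*d**2 - 532))*(373 + d) = (d + (-532 + 2*d**2))*(373 + d) = (-532 + d + 2*d**2)*(373 + d) = (373 + d)*(-532 + d + 2*d**2))
W(l) = 46 - l/2 (W(l) = -((14 + l) - 106)/2 = -(-92 + l)/2 = 46 - l/2)
(-131412 + W(443)) + P(254) = (-131412 + (46 - 1/2*443)) + (-198436 - 159*254 + 2*254**3 + 747*254**2) = (-131412 + (46 - 443/2)) + (-198436 - 40386 + 2*16387064 + 747*64516) = (-131412 - 351/2) + (-198436 - 40386 + 32774128 + 48193452) = -263175/2 + 80728758 = 161194341/2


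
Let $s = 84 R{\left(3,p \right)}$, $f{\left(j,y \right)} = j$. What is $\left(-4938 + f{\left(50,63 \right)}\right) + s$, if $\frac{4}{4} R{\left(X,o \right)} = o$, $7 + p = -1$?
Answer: $-5560$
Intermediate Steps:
$p = -8$ ($p = -7 - 1 = -8$)
$R{\left(X,o \right)} = o$
$s = -672$ ($s = 84 \left(-8\right) = -672$)
$\left(-4938 + f{\left(50,63 \right)}\right) + s = \left(-4938 + 50\right) - 672 = -4888 - 672 = -5560$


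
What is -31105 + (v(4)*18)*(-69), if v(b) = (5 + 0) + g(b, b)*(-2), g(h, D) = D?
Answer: -27379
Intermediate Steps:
v(b) = 5 - 2*b (v(b) = (5 + 0) + b*(-2) = 5 - 2*b)
-31105 + (v(4)*18)*(-69) = -31105 + ((5 - 2*4)*18)*(-69) = -31105 + ((5 - 8)*18)*(-69) = -31105 - 3*18*(-69) = -31105 - 54*(-69) = -31105 + 3726 = -27379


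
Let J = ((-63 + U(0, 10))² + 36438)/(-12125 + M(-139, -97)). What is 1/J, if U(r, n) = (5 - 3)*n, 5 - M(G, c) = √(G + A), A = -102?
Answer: -12120/38287 - I*√241/38287 ≈ -0.31656 - 0.00040547*I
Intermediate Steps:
M(G, c) = 5 - √(-102 + G) (M(G, c) = 5 - √(G - 102) = 5 - √(-102 + G))
U(r, n) = 2*n
J = 38287/(-12120 - I*√241) (J = ((-63 + 2*10)² + 36438)/(-12125 + (5 - √(-102 - 139))) = ((-63 + 20)² + 36438)/(-12125 + (5 - √(-241))) = ((-43)² + 36438)/(-12125 + (5 - I*√241)) = (1849 + 36438)/(-12125 + (5 - I*√241)) = 38287/(-12120 - I*√241) ≈ -3.159 + 0.0040463*I)
1/J = 1/(-464038440/146894641 + 38287*I*√241/146894641)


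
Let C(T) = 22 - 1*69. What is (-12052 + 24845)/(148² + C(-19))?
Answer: 1163/1987 ≈ 0.58530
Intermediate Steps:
C(T) = -47 (C(T) = 22 - 69 = -47)
(-12052 + 24845)/(148² + C(-19)) = (-12052 + 24845)/(148² - 47) = 12793/(21904 - 47) = 12793/21857 = 12793*(1/21857) = 1163/1987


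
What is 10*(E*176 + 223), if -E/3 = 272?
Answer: -1433930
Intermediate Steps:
E = -816 (E = -3*272 = -816)
10*(E*176 + 223) = 10*(-816*176 + 223) = 10*(-143616 + 223) = 10*(-143393) = -1433930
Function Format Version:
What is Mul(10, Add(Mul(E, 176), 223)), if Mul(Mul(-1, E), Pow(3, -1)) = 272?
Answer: -1433930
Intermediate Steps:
E = -816 (E = Mul(-3, 272) = -816)
Mul(10, Add(Mul(E, 176), 223)) = Mul(10, Add(Mul(-816, 176), 223)) = Mul(10, Add(-143616, 223)) = Mul(10, -143393) = -1433930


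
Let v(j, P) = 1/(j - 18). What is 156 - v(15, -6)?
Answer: 469/3 ≈ 156.33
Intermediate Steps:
v(j, P) = 1/(-18 + j)
156 - v(15, -6) = 156 - 1/(-18 + 15) = 156 - 1/(-3) = 156 - 1*(-1/3) = 156 + 1/3 = 469/3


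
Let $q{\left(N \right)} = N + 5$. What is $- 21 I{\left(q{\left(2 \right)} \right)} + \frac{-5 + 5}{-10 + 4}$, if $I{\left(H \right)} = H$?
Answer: $-147$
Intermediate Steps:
$q{\left(N \right)} = 5 + N$
$- 21 I{\left(q{\left(2 \right)} \right)} + \frac{-5 + 5}{-10 + 4} = - 21 \left(5 + 2\right) + \frac{-5 + 5}{-10 + 4} = \left(-21\right) 7 + \frac{0}{-6} = -147 + 0 \left(- \frac{1}{6}\right) = -147 + 0 = -147$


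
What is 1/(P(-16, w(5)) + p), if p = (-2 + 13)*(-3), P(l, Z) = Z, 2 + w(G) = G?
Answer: -1/30 ≈ -0.033333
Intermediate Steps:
w(G) = -2 + G
p = -33 (p = 11*(-3) = -33)
1/(P(-16, w(5)) + p) = 1/((-2 + 5) - 33) = 1/(3 - 33) = 1/(-30) = -1/30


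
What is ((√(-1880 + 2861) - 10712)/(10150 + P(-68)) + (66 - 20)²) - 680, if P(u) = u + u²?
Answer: 10553552/7353 + √109/4902 ≈ 1435.3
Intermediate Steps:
((√(-1880 + 2861) - 10712)/(10150 + P(-68)) + (66 - 20)²) - 680 = ((√(-1880 + 2861) - 10712)/(10150 - 68*(1 - 68)) + (66 - 20)²) - 680 = ((√981 - 10712)/(10150 - 68*(-67)) + 46²) - 680 = ((3*√109 - 10712)/(10150 + 4556) + 2116) - 680 = ((-10712 + 3*√109)/14706 + 2116) - 680 = ((-10712 + 3*√109)*(1/14706) + 2116) - 680 = ((-5356/7353 + √109/4902) + 2116) - 680 = (15553592/7353 + √109/4902) - 680 = 10553552/7353 + √109/4902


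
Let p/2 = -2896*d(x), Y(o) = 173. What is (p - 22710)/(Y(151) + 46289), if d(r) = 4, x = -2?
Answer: -22939/23231 ≈ -0.98743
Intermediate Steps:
p = -23168 (p = 2*(-2896*4) = 2*(-11584) = -23168)
(p - 22710)/(Y(151) + 46289) = (-23168 - 22710)/(173 + 46289) = -45878/46462 = -45878*1/46462 = -22939/23231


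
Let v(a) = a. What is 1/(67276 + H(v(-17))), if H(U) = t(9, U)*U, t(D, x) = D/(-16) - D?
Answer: 16/1079017 ≈ 1.4828e-5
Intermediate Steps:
t(D, x) = -17*D/16 (t(D, x) = D*(-1/16) - D = -D/16 - D = -17*D/16)
H(U) = -153*U/16 (H(U) = (-17/16*9)*U = -153*U/16)
1/(67276 + H(v(-17))) = 1/(67276 - 153/16*(-17)) = 1/(67276 + 2601/16) = 1/(1079017/16) = 16/1079017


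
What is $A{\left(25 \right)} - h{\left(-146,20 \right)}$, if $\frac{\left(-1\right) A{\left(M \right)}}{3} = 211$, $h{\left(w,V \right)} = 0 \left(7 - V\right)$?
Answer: $-633$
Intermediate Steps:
$h{\left(w,V \right)} = 0$
$A{\left(M \right)} = -633$ ($A{\left(M \right)} = \left(-3\right) 211 = -633$)
$A{\left(25 \right)} - h{\left(-146,20 \right)} = -633 - 0 = -633 + 0 = -633$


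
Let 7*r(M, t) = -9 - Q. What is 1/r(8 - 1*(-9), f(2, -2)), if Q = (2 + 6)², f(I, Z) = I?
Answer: -7/73 ≈ -0.095890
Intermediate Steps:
Q = 64 (Q = 8² = 64)
r(M, t) = -73/7 (r(M, t) = (-9 - 1*64)/7 = (-9 - 64)/7 = (⅐)*(-73) = -73/7)
1/r(8 - 1*(-9), f(2, -2)) = 1/(-73/7) = -7/73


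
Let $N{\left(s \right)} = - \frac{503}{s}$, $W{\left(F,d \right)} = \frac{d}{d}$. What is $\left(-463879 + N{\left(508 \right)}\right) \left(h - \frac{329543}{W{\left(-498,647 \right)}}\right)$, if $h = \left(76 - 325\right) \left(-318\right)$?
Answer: $\frac{58997828773635}{508} \approx 1.1614 \cdot 10^{11}$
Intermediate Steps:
$W{\left(F,d \right)} = 1$
$h = 79182$ ($h = \left(-249\right) \left(-318\right) = 79182$)
$\left(-463879 + N{\left(508 \right)}\right) \left(h - \frac{329543}{W{\left(-498,647 \right)}}\right) = \left(-463879 - \frac{503}{508}\right) \left(79182 - \frac{329543}{1}\right) = \left(-463879 - \frac{503}{508}\right) \left(79182 - 329543\right) = \left(- \frac{235651035}{508}\right) \left(-250361\right) = \frac{58997828773635}{508}$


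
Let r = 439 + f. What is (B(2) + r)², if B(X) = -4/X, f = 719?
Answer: 1336336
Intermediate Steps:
r = 1158 (r = 439 + 719 = 1158)
(B(2) + r)² = (-4/2 + 1158)² = (-4*½ + 1158)² = (-2 + 1158)² = 1156² = 1336336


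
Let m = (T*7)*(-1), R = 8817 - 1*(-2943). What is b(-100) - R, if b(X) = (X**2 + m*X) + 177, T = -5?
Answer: -5083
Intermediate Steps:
R = 11760 (R = 8817 + 2943 = 11760)
m = 35 (m = -5*7*(-1) = -35*(-1) = 35)
b(X) = 177 + X**2 + 35*X (b(X) = (X**2 + 35*X) + 177 = 177 + X**2 + 35*X)
b(-100) - R = (177 + (-100)**2 + 35*(-100)) - 1*11760 = (177 + 10000 - 3500) - 11760 = 6677 - 11760 = -5083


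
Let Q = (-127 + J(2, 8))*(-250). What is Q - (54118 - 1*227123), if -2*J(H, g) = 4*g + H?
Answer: 209005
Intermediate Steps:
J(H, g) = -2*g - H/2 (J(H, g) = -(4*g + H)/2 = -(H + 4*g)/2 = -2*g - H/2)
Q = 36000 (Q = (-127 + (-2*8 - ½*2))*(-250) = (-127 + (-16 - 1))*(-250) = (-127 - 17)*(-250) = -144*(-250) = 36000)
Q - (54118 - 1*227123) = 36000 - (54118 - 1*227123) = 36000 - (54118 - 227123) = 36000 - 1*(-173005) = 36000 + 173005 = 209005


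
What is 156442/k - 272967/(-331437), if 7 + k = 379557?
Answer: 25909215334/20966152225 ≈ 1.2358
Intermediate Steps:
k = 379550 (k = -7 + 379557 = 379550)
156442/k - 272967/(-331437) = 156442/379550 - 272967/(-331437) = 156442*(1/379550) - 272967*(-1/331437) = 78221/189775 + 90989/110479 = 25909215334/20966152225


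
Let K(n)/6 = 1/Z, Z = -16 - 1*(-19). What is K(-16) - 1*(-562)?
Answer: 564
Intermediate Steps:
Z = 3 (Z = -16 + 19 = 3)
K(n) = 2 (K(n) = 6/3 = 6*(1/3) = 2)
K(-16) - 1*(-562) = 2 - 1*(-562) = 2 + 562 = 564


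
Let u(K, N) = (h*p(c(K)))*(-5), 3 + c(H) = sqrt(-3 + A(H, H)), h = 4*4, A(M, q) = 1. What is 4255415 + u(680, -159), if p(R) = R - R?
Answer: 4255415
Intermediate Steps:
h = 16
c(H) = -3 + I*sqrt(2) (c(H) = -3 + sqrt(-3 + 1) = -3 + sqrt(-2) = -3 + I*sqrt(2))
p(R) = 0
u(K, N) = 0 (u(K, N) = (16*0)*(-5) = 0*(-5) = 0)
4255415 + u(680, -159) = 4255415 + 0 = 4255415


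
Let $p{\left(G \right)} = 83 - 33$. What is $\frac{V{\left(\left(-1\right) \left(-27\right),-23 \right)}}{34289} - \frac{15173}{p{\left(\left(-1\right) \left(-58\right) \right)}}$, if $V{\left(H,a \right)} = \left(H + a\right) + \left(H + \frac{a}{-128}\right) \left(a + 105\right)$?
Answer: $- \frac{16644971529}{54862400} \approx -303.4$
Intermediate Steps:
$p{\left(G \right)} = 50$
$V{\left(H,a \right)} = H + a + \left(105 + a\right) \left(H - \frac{a}{128}\right)$ ($V{\left(H,a \right)} = \left(H + a\right) + \left(H + a \left(- \frac{1}{128}\right)\right) \left(105 + a\right) = \left(H + a\right) + \left(H - \frac{a}{128}\right) \left(105 + a\right) = \left(H + a\right) + \left(105 + a\right) \left(H - \frac{a}{128}\right) = H + a + \left(105 + a\right) \left(H - \frac{a}{128}\right)$)
$\frac{V{\left(\left(-1\right) \left(-27\right),-23 \right)}}{34289} - \frac{15173}{p{\left(\left(-1\right) \left(-58\right) \right)}} = \frac{106 \left(\left(-1\right) \left(-27\right)\right) - \frac{\left(-23\right)^{2}}{128} + \frac{23}{128} \left(-23\right) + \left(-1\right) \left(-27\right) \left(-23\right)}{34289} - \frac{15173}{50} = \left(106 \cdot 27 - \frac{529}{128} - \frac{529}{128} + 27 \left(-23\right)\right) \frac{1}{34289} - \frac{15173}{50} = \left(2862 - \frac{529}{128} - \frac{529}{128} - 621\right) \frac{1}{34289} - \frac{15173}{50} = \frac{142895}{64} \cdot \frac{1}{34289} - \frac{15173}{50} = \frac{142895}{2194496} - \frac{15173}{50} = - \frac{16644971529}{54862400}$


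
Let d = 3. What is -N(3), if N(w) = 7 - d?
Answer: -4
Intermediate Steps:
N(w) = 4 (N(w) = 7 - 1*3 = 7 - 3 = 4)
-N(3) = -1*4 = -4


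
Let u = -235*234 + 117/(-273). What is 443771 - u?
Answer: 3491330/7 ≈ 4.9876e+5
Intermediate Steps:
u = -384933/7 (u = -54990 + 117*(-1/273) = -54990 - 3/7 = -384933/7 ≈ -54990.)
443771 - u = 443771 - 1*(-384933/7) = 443771 + 384933/7 = 3491330/7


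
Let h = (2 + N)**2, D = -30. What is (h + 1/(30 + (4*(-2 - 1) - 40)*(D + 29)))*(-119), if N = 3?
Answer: -244069/82 ≈ -2976.5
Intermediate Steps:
h = 25 (h = (2 + 3)**2 = 5**2 = 25)
(h + 1/(30 + (4*(-2 - 1) - 40)*(D + 29)))*(-119) = (25 + 1/(30 + (4*(-2 - 1) - 40)*(-30 + 29)))*(-119) = (25 + 1/(30 + (4*(-3) - 40)*(-1)))*(-119) = (25 + 1/(30 + (-12 - 40)*(-1)))*(-119) = (25 + 1/(30 - 52*(-1)))*(-119) = (25 + 1/(30 + 52))*(-119) = (25 + 1/82)*(-119) = (2051/82)*(-119) = -244069/82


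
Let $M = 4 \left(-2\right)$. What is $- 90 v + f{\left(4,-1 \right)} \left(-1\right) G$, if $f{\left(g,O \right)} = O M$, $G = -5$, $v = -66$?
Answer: $5980$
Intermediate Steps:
$M = -8$
$f{\left(g,O \right)} = - 8 O$ ($f{\left(g,O \right)} = O \left(-8\right) = - 8 O$)
$- 90 v + f{\left(4,-1 \right)} \left(-1\right) G = \left(-90\right) \left(-66\right) + \left(-8\right) \left(-1\right) \left(-1\right) \left(-5\right) = 5940 + 8 \left(-1\right) \left(-5\right) = 5940 - -40 = 5940 + 40 = 5980$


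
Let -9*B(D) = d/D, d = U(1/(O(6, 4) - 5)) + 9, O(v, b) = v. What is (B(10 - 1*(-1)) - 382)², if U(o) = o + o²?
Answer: 11826721/81 ≈ 1.4601e+5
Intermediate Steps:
d = 11 (d = (1 + 1/(6 - 5))/(6 - 5) + 9 = (1 + 1/1)/1 + 9 = 1*(1 + 1) + 9 = 1*2 + 9 = 2 + 9 = 11)
B(D) = -11/(9*D)
(B(10 - 1*(-1)) - 382)² = (-11/(9*(10 - 1*(-1))) - 382)² = (-11/(9*(10 + 1)) - 382)² = (-11/9/11 - 382)² = (-11/9*1/11 - 382)² = (-⅑ - 382)² = (-3439/9)² = 11826721/81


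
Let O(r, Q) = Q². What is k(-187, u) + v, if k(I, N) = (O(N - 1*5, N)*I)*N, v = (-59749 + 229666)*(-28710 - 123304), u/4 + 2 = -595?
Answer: 2520675475626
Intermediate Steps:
u = -2388 (u = -8 + 4*(-595) = -8 - 2380 = -2388)
v = -25829762838 (v = 169917*(-152014) = -25829762838)
k(I, N) = I*N³ (k(I, N) = (N²*I)*N = (I*N²)*N = I*N³)
k(-187, u) + v = -187*(-2388)³ - 25829762838 = -187*(-13617675072) - 25829762838 = 2546505238464 - 25829762838 = 2520675475626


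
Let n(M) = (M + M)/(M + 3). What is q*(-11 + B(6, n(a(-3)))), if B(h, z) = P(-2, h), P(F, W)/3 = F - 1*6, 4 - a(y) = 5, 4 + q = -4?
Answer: 280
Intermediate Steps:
q = -8 (q = -4 - 4 = -8)
a(y) = -1 (a(y) = 4 - 1*5 = 4 - 5 = -1)
P(F, W) = -18 + 3*F (P(F, W) = 3*(F - 1*6) = 3*(F - 6) = 3*(-6 + F) = -18 + 3*F)
n(M) = 2*M/(3 + M) (n(M) = (2*M)/(3 + M) = 2*M/(3 + M))
B(h, z) = -24 (B(h, z) = -18 + 3*(-2) = -18 - 6 = -24)
q*(-11 + B(6, n(a(-3)))) = -8*(-11 - 24) = -8*(-35) = 280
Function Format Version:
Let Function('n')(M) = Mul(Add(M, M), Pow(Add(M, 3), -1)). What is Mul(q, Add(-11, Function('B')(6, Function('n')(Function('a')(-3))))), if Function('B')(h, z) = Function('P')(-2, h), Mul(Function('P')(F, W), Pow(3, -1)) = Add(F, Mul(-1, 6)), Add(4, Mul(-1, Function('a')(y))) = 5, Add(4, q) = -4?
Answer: 280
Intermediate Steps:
q = -8 (q = Add(-4, -4) = -8)
Function('a')(y) = -1 (Function('a')(y) = Add(4, Mul(-1, 5)) = Add(4, -5) = -1)
Function('P')(F, W) = Add(-18, Mul(3, F)) (Function('P')(F, W) = Mul(3, Add(F, Mul(-1, 6))) = Mul(3, Add(F, -6)) = Mul(3, Add(-6, F)) = Add(-18, Mul(3, F)))
Function('n')(M) = Mul(2, M, Pow(Add(3, M), -1)) (Function('n')(M) = Mul(Mul(2, M), Pow(Add(3, M), -1)) = Mul(2, M, Pow(Add(3, M), -1)))
Function('B')(h, z) = -24 (Function('B')(h, z) = Add(-18, Mul(3, -2)) = Add(-18, -6) = -24)
Mul(q, Add(-11, Function('B')(6, Function('n')(Function('a')(-3))))) = Mul(-8, Add(-11, -24)) = Mul(-8, -35) = 280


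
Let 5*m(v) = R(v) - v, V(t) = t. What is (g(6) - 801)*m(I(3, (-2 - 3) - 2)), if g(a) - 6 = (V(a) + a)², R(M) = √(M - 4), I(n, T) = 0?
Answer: -1302*I/5 ≈ -260.4*I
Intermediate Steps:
R(M) = √(-4 + M)
g(a) = 6 + 4*a² (g(a) = 6 + (a + a)² = 6 + (2*a)² = 6 + 4*a²)
m(v) = -v/5 + √(-4 + v)/5 (m(v) = (√(-4 + v) - v)/5 = -v/5 + √(-4 + v)/5)
(g(6) - 801)*m(I(3, (-2 - 3) - 2)) = ((6 + 4*6²) - 801)*(-⅕*0 + √(-4 + 0)/5) = ((6 + 4*36) - 801)*(0 + √(-4)/5) = ((6 + 144) - 801)*(0 + (2*I)/5) = (150 - 801)*(0 + 2*I/5) = -1302*I/5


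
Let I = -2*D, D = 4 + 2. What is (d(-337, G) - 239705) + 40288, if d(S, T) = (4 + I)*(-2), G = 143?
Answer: -199401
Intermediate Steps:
D = 6
I = -12 (I = -2*6 = -12)
d(S, T) = 16 (d(S, T) = (4 - 12)*(-2) = -8*(-2) = 16)
(d(-337, G) - 239705) + 40288 = (16 - 239705) + 40288 = -239689 + 40288 = -199401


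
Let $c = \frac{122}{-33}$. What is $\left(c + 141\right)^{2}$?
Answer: $\frac{20529961}{1089} \approx 18852.0$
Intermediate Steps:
$c = - \frac{122}{33}$ ($c = 122 \left(- \frac{1}{33}\right) = - \frac{122}{33} \approx -3.697$)
$\left(c + 141\right)^{2} = \left(- \frac{122}{33} + 141\right)^{2} = \left(\frac{4531}{33}\right)^{2} = \frac{20529961}{1089}$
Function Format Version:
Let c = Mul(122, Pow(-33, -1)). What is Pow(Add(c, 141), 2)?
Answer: Rational(20529961, 1089) ≈ 18852.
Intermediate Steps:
c = Rational(-122, 33) (c = Mul(122, Rational(-1, 33)) = Rational(-122, 33) ≈ -3.6970)
Pow(Add(c, 141), 2) = Pow(Add(Rational(-122, 33), 141), 2) = Pow(Rational(4531, 33), 2) = Rational(20529961, 1089)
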